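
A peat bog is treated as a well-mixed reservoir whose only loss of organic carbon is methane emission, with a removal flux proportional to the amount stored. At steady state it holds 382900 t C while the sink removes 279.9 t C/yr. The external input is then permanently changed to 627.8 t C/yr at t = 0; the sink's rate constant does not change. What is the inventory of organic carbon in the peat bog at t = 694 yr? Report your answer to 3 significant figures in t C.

572000 t C

The sink rate constant is k = F₀/M₀ = 279.9/382900 = 0.0007310 yr⁻¹.
Solving dM/dt = F₁ − kM with M(0) = M₀ gives M(t) = F₁/k + (M₀ − F₁/k)·e^(−kt).
F₁/k = 627.8/0.0007310 = 858820 t C; kt = 0.0007310 × 694 = 0.5073, e^(−kt) = 0.6021.
M(694) = 858820 + (382900 − 858820) × 0.6021 = 858820 − 286600 = 572260 t C.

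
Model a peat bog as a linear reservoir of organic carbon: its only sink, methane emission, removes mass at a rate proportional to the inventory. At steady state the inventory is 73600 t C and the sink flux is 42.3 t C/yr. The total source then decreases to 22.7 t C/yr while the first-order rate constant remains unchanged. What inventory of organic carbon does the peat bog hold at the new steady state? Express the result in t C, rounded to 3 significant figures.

39500 t C

Rate constant k = F/M = 42.3 / 73600 = 0.0005747 yr⁻¹.
At the new steady state, source = k·M_new ⇒ M_new = 22.7 / 0.0005747 = 39500 t C.
(Equivalently M_new = M × F_new/F_old = 73600 × 22.7/42.3.)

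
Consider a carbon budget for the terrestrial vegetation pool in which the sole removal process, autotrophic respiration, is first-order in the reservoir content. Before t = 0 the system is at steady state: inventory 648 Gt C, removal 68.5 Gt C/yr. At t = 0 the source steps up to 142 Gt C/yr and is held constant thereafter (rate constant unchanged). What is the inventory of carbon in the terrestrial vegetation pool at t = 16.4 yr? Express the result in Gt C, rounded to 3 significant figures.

Residence time τ = M₀/F₀ = 9.460 yr. The eventual steady state is M_∞ = M₀·(F₁/F₀) = 648 × 142/68.5 = 1343.3 Gt C.
The anomaly ΔM(t) = M(t) − M_∞ decays as ΔM₀·e^(−t/τ) with ΔM₀ = 648 − 1343.3 = −695.3 Gt C.
At t = 16.4 yr, e^(−t/τ) = e^(−1.734) = 0.1766, so ΔM = −122.8 Gt C and M = 1343.3 − 122.8 = 1220.5 Gt C.

1220 Gt C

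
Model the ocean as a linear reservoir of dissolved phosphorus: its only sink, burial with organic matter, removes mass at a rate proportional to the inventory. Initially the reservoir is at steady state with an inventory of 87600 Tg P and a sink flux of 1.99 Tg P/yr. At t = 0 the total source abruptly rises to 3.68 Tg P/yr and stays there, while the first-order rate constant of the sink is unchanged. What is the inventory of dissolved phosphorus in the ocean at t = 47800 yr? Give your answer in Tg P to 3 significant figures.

The sink rate constant is k = F₀/M₀ = 1.99/87600 = 2.272×10^-5 yr⁻¹.
Solving dM/dt = F₁ − kM with M(0) = M₀ gives M(t) = F₁/k + (M₀ − F₁/k)·e^(−kt).
F₁/k = 3.68/2.272×10^-5 = 161990 Tg P; kt = 2.272×10^-5 × 47800 = 1.086, e^(−kt) = 0.3376.
M(47800) = 161990 + (87600 − 161990) × 0.3376 = 161990 − 25120 = 136880 Tg P.

137000 Tg P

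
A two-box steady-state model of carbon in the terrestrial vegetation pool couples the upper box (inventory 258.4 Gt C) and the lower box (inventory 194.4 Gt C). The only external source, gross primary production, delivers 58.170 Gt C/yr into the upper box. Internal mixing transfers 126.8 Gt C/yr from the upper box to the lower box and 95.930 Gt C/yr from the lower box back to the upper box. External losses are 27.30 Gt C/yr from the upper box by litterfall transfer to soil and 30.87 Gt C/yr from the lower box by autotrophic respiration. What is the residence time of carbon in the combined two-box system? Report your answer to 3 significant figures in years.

For the system as a whole, the A↔B exchange is internal and contributes nothing to the throughput; only the external sinks remove mass.
M_total = 258.4 + 194.4 = 452.80 Gt C.
ΣF_external_out = 27.30 + 30.87 = 58.170 Gt C/yr.
τ = M_total / ΣF_ext = 452.80 / 58.170 = 7.784 yr.

7.78 yr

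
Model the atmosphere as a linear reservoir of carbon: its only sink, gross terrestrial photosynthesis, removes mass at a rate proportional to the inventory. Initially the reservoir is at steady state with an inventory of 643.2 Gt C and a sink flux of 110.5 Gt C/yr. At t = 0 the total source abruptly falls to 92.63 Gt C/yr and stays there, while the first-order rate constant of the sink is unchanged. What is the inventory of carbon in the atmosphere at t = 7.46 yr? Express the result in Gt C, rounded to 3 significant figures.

568 Gt C

Residence time τ = M₀/F₀ = 5.821 yr. The eventual steady state is M_∞ = M₀·(F₁/F₀) = 643.2 × 92.63/110.5 = 539.18 Gt C.
The anomaly ΔM(t) = M(t) − M_∞ decays as ΔM₀·e^(−t/τ) with ΔM₀ = 643.2 − 539.18 = 104.0 Gt C.
At t = 7.46 yr, e^(−t/τ) = e^(−1.282) = 0.2776, so ΔM = 28.87 Gt C and M = 539.18 + 28.87 = 568.06 Gt C.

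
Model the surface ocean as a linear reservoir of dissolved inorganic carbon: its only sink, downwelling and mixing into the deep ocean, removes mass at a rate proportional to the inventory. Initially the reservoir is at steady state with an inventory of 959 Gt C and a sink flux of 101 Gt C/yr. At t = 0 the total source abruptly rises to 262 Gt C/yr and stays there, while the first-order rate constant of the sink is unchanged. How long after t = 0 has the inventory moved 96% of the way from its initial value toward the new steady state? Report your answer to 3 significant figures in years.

30.6 yr

τ = M₀/F₀ = 959/101 = 9.495 yr.
The remaining gap fraction is e^(−t/τ); 96% covered ⇒ e^(−t/τ) = 0.0400.
t = −τ ln(0.0400) = 9.495 × 3.219 = 30.56 yr.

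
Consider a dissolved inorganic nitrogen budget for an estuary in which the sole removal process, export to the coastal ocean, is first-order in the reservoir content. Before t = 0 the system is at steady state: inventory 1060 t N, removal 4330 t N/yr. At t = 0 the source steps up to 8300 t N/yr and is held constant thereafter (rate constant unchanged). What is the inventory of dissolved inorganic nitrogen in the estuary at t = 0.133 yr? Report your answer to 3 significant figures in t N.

1470 t N

Residence time τ = M₀/F₀ = 0.2448 yr. The eventual steady state is M_∞ = M₀·(F₁/F₀) = 1060 × 8300/4330 = 2031.9 t N.
The anomaly ΔM(t) = M(t) − M_∞ decays as ΔM₀·e^(−t/τ) with ΔM₀ = 1060 − 2031.9 = −971.9 t N.
At t = 0.133 yr, e^(−t/τ) = e^(−0.5433) = 0.5808, so ΔM = −564.5 t N and M = 2031.9 − 564.5 = 1467.4 t N.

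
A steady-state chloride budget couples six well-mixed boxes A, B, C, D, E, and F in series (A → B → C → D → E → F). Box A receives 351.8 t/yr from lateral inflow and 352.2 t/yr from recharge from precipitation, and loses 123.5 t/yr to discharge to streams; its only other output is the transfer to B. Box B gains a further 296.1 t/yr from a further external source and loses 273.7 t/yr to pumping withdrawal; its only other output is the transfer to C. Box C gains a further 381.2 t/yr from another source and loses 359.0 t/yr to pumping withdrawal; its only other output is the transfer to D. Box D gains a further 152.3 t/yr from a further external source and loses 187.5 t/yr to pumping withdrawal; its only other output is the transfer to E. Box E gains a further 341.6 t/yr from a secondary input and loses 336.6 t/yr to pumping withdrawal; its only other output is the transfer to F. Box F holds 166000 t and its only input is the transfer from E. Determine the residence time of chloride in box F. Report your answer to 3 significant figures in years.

Box A: F(A→B) = (351.8 + 352.2) − 123.5 = 580.50 t/yr.
Box B: F(B→C) = (580.50 + 296.1) − 273.7 = 602.90 t/yr.
Box C: F(C→D) = (602.90 + 381.2) − 359.0 = 625.10 t/yr.
Box D: F(D→E) = (625.10 + 152.3) − 187.5 = 589.90 t/yr.
Box E: F(E→F) = (589.90 + 341.6) − 336.6 = 594.90 t/yr.
Box F throughput = its input = 594.90 t/yr; τ = 166000 / 594.90 = 279.0 yr.

279 yr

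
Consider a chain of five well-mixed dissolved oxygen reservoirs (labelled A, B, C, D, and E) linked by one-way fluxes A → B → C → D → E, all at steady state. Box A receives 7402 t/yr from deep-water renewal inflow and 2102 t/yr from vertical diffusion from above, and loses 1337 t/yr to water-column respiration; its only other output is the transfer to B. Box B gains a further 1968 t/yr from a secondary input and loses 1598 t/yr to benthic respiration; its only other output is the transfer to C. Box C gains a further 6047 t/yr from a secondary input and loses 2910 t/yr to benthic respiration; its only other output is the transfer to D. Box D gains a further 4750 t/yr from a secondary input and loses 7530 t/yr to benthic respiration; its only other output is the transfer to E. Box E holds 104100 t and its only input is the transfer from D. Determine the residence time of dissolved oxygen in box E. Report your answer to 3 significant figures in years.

Box A: F(A→B) = (7402 + 2102) − 1337 = 8167.0 t/yr.
Box B: F(B→C) = (8167.0 + 1968) − 1598 = 8537.0 t/yr.
Box C: F(C→D) = (8537.0 + 6047) − 2910 = 11674 t/yr.
Box D: F(D→E) = (11674 + 4750) − 7530 = 8894.0 t/yr.
Box E throughput = its input = 8894.0 t/yr; τ = 104100 / 8894.0 = 11.70 yr.

11.7 yr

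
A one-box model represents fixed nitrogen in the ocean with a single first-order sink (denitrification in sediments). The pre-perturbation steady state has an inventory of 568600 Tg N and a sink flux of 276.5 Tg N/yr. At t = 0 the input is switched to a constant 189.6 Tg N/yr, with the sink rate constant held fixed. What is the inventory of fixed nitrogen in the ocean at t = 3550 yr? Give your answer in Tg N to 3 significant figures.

422000 Tg N

τ = M₀/F₀ = 568600/276.5 = 2056 yr; rate constant k = 1/τ.
New steady state M_∞ = F₁/k = F₁·τ = 189.6 × 2056 = 389900 Tg N.
M(t) = M_∞ + (M₀ − M_∞)·e^(−t/τ); t/τ = 3550/2056 = 1.726, so e^(−t/τ) = 0.1779.
M(t) = 389900 + 178700 × 0.1779 = 421700 Tg N.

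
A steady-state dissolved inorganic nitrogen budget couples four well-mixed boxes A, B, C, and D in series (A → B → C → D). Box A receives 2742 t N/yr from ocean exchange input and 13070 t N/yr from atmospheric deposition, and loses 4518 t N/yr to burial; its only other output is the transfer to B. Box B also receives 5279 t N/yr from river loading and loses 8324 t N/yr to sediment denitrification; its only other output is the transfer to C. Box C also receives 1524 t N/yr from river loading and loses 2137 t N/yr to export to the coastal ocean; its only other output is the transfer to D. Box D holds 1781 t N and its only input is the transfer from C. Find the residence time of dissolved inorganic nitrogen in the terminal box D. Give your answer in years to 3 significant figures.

Box A: F(A→B) = (2742 + 13070) − 4518 = 11294 t N/yr.
Box B: F(B→C) = (11294 + 5279) − 8324 = 8249.0 t N/yr.
Box C: F(C→D) = (8249.0 + 1524) − 2137 = 7636.0 t N/yr.
Box D throughput = its input = 7636.0 t N/yr; τ = 1781 / 7636.0 = 0.2332 yr.

0.233 yr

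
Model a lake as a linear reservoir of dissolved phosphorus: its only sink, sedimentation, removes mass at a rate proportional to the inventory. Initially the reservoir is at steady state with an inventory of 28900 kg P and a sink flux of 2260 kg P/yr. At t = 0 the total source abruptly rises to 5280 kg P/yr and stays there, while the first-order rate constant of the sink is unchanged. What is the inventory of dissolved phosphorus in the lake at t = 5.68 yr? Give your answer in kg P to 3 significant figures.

The sink rate constant is k = F₀/M₀ = 2260/28900 = 0.07820 yr⁻¹.
Solving dM/dt = F₁ − kM with M(0) = M₀ gives M(t) = F₁/k + (M₀ − F₁/k)·e^(−kt).
F₁/k = 5280/0.07820 = 67519 kg P; kt = 0.07820 × 5.68 = 0.4442, e^(−kt) = 0.6414.
M(5.68) = 67519 + (28900 − 67519) × 0.6414 = 67519 − 24770 = 42751 kg P.

42800 kg P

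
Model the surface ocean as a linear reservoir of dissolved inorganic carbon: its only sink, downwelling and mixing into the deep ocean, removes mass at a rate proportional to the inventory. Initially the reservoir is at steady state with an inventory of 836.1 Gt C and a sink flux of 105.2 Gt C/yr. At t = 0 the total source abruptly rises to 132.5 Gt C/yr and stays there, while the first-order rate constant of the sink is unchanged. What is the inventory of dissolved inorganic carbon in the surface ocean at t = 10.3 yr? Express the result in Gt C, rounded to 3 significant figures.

994 Gt C

The sink rate constant is k = F₀/M₀ = 105.2/836.1 = 0.1258 yr⁻¹.
Solving dM/dt = F₁ − kM with M(0) = M₀ gives M(t) = F₁/k + (M₀ − F₁/k)·e^(−kt).
F₁/k = 132.5/0.1258 = 1053.1 Gt C; kt = 0.1258 × 10.3 = 1.296, e^(−kt) = 0.2736.
M(10.3) = 1053.1 + (836.1 − 1053.1) × 0.2736 = 1053.1 − 59.37 = 993.70 Gt C.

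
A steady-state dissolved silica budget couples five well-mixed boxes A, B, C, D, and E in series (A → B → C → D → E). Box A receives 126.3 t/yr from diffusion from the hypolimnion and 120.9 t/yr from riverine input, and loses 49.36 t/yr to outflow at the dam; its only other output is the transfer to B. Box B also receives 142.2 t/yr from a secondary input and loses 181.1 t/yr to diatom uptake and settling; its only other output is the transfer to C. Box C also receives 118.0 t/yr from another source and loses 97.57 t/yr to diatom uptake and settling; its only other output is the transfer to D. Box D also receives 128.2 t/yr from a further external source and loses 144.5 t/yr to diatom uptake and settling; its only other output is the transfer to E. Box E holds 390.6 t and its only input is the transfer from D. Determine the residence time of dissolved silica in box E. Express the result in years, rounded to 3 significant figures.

2.40 yr

Box A: F(A→B) = (126.3 + 120.9) − 49.36 = 197.84 t/yr.
Box B: F(B→C) = (197.84 + 142.2) − 181.1 = 158.94 t/yr.
Box C: F(C→D) = (158.94 + 118.0) − 97.57 = 179.37 t/yr.
Box D: F(D→E) = (179.37 + 128.2) − 144.5 = 163.07 t/yr.
Box E throughput = its input = 163.07 t/yr; τ = 390.6 / 163.07 = 2.395 yr.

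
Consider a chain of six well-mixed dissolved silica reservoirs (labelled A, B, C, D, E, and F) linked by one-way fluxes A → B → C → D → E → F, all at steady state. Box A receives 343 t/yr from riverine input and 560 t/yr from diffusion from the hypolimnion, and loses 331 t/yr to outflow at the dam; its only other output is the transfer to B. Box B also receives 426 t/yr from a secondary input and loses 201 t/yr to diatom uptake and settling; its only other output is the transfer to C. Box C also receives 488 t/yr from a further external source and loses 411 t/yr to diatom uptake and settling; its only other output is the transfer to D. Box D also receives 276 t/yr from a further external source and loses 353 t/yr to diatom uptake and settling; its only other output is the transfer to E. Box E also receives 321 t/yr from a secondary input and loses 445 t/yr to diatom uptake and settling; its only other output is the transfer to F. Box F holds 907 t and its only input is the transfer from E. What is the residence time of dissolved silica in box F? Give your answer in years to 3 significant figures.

Box A: F(A→B) = (343 + 560) − 331 = 572.00 t/yr.
Box B: F(B→C) = (572.00 + 426) − 201 = 797.00 t/yr.
Box C: F(C→D) = (797.00 + 488) − 411 = 874.00 t/yr.
Box D: F(D→E) = (874.00 + 276) − 353 = 797.00 t/yr.
Box E: F(E→F) = (797.00 + 321) − 445 = 673.00 t/yr.
Box F throughput = its input = 673.00 t/yr; τ = 907 / 673.00 = 1.348 yr.

1.35 yr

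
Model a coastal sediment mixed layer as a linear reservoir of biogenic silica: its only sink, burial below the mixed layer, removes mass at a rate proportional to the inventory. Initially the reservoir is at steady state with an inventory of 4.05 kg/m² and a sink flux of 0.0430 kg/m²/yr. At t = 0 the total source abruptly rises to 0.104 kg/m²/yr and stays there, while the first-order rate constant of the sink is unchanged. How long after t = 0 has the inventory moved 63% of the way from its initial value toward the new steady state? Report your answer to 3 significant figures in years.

93.6 yr

τ = M₀/F₀ = 4.05/0.0430 = 94.19 yr.
The remaining gap fraction is e^(−t/τ); 63% covered ⇒ e^(−t/τ) = 0.370.
t = −τ ln(0.370) = 94.19 × 0.9943 = 93.64 yr.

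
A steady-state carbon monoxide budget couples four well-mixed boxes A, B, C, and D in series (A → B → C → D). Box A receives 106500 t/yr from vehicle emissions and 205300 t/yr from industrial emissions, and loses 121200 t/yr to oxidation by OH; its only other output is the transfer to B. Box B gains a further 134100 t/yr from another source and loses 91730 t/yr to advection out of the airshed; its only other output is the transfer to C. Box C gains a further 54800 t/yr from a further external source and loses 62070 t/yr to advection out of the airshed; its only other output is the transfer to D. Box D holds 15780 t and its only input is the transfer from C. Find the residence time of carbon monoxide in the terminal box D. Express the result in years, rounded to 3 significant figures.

Box A: F(A→B) = (106500 + 205300) − 121200 = 190600 t/yr.
Box B: F(B→C) = (190600 + 134100) − 91730 = 232970 t/yr.
Box C: F(C→D) = (232970 + 54800) − 62070 = 225700 t/yr.
Box D throughput = its input = 225700 t/yr; τ = 15780 / 225700 = 0.06992 yr.

0.0699 yr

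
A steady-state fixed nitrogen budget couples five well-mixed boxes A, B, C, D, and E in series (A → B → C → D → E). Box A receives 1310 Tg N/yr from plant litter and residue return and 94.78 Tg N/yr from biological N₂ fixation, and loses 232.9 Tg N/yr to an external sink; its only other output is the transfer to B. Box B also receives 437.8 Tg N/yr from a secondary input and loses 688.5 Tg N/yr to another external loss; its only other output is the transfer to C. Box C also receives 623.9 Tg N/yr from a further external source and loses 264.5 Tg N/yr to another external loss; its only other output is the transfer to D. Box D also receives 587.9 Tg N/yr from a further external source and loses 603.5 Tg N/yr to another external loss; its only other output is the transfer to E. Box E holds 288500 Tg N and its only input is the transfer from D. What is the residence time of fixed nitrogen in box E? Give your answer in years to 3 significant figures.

228 yr

Box A: F(A→B) = (1310 + 94.78) − 232.9 = 1171.9 Tg N/yr.
Box B: F(B→C) = (1171.9 + 437.8) − 688.5 = 921.18 Tg N/yr.
Box C: F(C→D) = (921.18 + 623.9) − 264.5 = 1280.6 Tg N/yr.
Box D: F(D→E) = (1280.6 + 587.9) − 603.5 = 1265.0 Tg N/yr.
Box E throughput = its input = 1265.0 Tg N/yr; τ = 288500 / 1265.0 = 228.1 yr.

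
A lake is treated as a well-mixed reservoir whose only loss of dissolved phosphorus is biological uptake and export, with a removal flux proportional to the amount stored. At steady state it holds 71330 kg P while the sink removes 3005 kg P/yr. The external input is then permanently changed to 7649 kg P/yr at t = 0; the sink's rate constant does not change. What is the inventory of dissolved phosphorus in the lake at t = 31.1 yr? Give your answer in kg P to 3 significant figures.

Residence time τ = M₀/F₀ = 23.74 yr. The eventual steady state is M_∞ = M₀·(F₁/F₀) = 71330 × 7649/3005 = 181570 kg P.
The anomaly ΔM(t) = M(t) − M_∞ decays as ΔM₀·e^(−t/τ) with ΔM₀ = 71330 − 181570 = −110200 kg P.
At t = 31.1 yr, e^(−t/τ) = e^(−1.310) = 0.2698, so ΔM = −29740 kg P and M = 181570 − 29740 = 151830 kg P.

152000 kg P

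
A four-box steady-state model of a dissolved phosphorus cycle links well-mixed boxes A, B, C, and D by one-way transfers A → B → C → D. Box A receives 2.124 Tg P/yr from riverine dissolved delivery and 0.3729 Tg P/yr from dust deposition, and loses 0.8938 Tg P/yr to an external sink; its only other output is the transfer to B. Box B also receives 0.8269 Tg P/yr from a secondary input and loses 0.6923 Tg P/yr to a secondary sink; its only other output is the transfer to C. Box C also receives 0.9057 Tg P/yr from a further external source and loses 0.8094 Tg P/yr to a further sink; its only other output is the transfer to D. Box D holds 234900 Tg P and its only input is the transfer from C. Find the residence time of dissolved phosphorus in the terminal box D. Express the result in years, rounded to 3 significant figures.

Box A: F(A→B) = (2.124 + 0.3729) − 0.8938 = 1.6031 Tg P/yr.
Box B: F(B→C) = (1.6031 + 0.8269) − 0.6923 = 1.7377 Tg P/yr.
Box C: F(C→D) = (1.7377 + 0.9057) − 0.8094 = 1.8340 Tg P/yr.
Box D throughput = its input = 1.8340 Tg P/yr; τ = 234900 / 1.8340 = 128100 yr.

128000 yr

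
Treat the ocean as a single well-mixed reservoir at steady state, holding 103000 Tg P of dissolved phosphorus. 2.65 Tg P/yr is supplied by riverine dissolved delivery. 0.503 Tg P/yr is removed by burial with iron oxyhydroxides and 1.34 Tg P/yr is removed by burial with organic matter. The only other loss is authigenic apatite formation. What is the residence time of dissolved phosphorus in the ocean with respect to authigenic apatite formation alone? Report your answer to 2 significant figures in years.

At steady state ΣF_in = ΣF_out.
ΣF_in = 2.6500 Tg P/yr.
Authigenic apatite formation flux = ΣF_in − (0.503 + 1.34) = 2.6500 − 1.843 = 0.8070 Tg P/yr.
τ = M / F = 103000 / 0.8070 = 127600 yr.

130000 yr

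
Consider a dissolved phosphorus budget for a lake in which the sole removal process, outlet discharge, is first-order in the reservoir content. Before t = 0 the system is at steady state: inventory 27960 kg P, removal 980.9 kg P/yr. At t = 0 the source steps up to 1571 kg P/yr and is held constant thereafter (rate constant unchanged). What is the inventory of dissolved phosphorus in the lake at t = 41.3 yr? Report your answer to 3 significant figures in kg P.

40800 kg P

τ = M₀/F₀ = 27960/980.9 = 28.50 yr; rate constant k = 1/τ.
New steady state M_∞ = F₁/k = F₁·τ = 1571 × 28.50 = 44780 kg P.
M(t) = M_∞ + (M₀ − M_∞)·e^(−t/τ); t/τ = 41.3/28.50 = 1.449, so e^(−t/τ) = 0.2348.
M(t) = 44780 − 16820 × 0.2348 = 40831 kg P.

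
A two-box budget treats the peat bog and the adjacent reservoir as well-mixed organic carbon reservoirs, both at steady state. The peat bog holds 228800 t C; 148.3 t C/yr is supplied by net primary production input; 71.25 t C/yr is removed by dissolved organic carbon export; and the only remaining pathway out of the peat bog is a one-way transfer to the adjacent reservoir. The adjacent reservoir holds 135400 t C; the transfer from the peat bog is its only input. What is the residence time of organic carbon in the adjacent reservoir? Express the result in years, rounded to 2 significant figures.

Balance the peat bog: ΣF_in = 148.30 t C/yr.
Transfer to the adjacent reservoir = ΣF_in − (71.25) = 77.050 t C/yr.
At steady state the output of the adjacent reservoir equals its input, 77.050 t C/yr.
τ = M / F = 135400 / 77.050 = 1757 yr.

1800 yr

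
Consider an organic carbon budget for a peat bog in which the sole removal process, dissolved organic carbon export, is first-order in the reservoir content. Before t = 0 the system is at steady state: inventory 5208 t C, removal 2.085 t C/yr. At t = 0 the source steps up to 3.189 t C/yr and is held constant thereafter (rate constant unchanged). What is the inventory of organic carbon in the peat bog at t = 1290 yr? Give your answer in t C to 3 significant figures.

τ = M₀/F₀ = 5208/2.085 = 2498 yr; rate constant k = 1/τ.
New steady state M_∞ = F₁/k = F₁·τ = 3.189 × 2498 = 7965.6 t C.
M(t) = M_∞ + (M₀ − M_∞)·e^(−t/τ); t/τ = 1290/2498 = 0.5164, so e^(−t/τ) = 0.5966.
M(t) = 7965.6 − 2758 × 0.5966 = 6320.3 t C.

6320 t C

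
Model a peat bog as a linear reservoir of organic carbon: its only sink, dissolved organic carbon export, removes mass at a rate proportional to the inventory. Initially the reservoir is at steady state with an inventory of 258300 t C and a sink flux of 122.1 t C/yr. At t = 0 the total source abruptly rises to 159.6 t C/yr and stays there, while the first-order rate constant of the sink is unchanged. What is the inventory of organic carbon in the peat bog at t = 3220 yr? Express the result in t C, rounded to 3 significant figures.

Residence time τ = M₀/F₀ = 2115 yr. The eventual steady state is M_∞ = M₀·(F₁/F₀) = 258300 × 159.6/122.1 = 337630 t C.
The anomaly ΔM(t) = M(t) − M_∞ decays as ΔM₀·e^(−t/τ) with ΔM₀ = 258300 − 337630 = −79330 t C.
At t = 3220 yr, e^(−t/τ) = e^(−1.522) = 0.2183, so ΔM = −17310 t C and M = 337630 − 17310 = 320320 t C.

320000 t C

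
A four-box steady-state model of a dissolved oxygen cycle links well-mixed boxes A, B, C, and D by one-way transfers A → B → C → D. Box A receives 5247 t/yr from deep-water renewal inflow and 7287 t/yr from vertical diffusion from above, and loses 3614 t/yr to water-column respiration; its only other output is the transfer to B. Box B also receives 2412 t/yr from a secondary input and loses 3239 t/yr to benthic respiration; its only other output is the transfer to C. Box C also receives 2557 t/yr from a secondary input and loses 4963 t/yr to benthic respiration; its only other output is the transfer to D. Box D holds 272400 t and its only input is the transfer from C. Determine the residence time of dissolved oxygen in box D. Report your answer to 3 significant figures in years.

Box A: F(A→B) = (5247 + 7287) − 3614 = 8920.0 t/yr.
Box B: F(B→C) = (8920.0 + 2412) − 3239 = 8093.0 t/yr.
Box C: F(C→D) = (8093.0 + 2557) − 4963 = 5687.0 t/yr.
Box D throughput = its input = 5687.0 t/yr; τ = 272400 / 5687.0 = 47.90 yr.

47.9 yr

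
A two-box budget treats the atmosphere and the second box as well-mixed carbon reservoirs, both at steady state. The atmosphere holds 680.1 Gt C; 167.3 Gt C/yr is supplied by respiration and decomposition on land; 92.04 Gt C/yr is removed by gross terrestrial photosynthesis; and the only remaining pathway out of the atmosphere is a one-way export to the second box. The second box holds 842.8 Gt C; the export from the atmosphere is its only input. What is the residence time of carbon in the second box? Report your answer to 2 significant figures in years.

11 yr

Balance the atmosphere: ΣF_in = 167.30 Gt C/yr.
Export to the second box = ΣF_in − (92.04) = 75.260 Gt C/yr.
At steady state the output of the second box equals its input, 75.260 Gt C/yr.
τ = M / F = 842.8 / 75.260 = 11.20 yr.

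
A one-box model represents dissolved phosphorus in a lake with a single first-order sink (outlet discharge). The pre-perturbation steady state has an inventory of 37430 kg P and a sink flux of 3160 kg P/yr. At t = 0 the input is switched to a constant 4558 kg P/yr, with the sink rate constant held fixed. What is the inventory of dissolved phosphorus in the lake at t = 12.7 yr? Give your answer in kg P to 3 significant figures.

48300 kg P

τ = M₀/F₀ = 37430/3160 = 11.84 yr; rate constant k = 1/τ.
New steady state M_∞ = F₁/k = F₁·τ = 4558 × 11.84 = 53989 kg P.
M(t) = M_∞ + (M₀ − M_∞)·e^(−t/τ); t/τ = 12.7/11.84 = 1.072, so e^(−t/τ) = 0.3423.
M(t) = 53989 − 16560 × 0.3423 = 48322 kg P.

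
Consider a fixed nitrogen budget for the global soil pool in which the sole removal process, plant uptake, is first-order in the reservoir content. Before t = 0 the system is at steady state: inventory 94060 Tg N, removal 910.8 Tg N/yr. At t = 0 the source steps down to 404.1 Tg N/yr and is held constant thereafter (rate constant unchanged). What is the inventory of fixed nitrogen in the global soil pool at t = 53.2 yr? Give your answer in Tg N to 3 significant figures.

Residence time τ = M₀/F₀ = 103.3 yr. The eventual steady state is M_∞ = M₀·(F₁/F₀) = 94060 × 404.1/910.8 = 41732 Tg N.
The anomaly ΔM(t) = M(t) − M_∞ decays as ΔM₀·e^(−t/τ) with ΔM₀ = 94060 − 41732 = 52330 Tg N.
At t = 53.2 yr, e^(−t/τ) = e^(−0.5151) = 0.5974, so ΔM = 31260 Tg N and M = 41732 + 31260 = 72994 Tg N.

73000 Tg N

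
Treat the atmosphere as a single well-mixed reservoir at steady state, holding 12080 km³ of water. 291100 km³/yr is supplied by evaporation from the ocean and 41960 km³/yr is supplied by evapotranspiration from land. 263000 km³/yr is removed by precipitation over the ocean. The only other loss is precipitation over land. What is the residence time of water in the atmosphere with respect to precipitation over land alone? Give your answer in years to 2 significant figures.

At steady state ΣF_in = ΣF_out.
ΣF_in = 291100 + 41960 = 333060 km³/yr.
Precipitation over land flux = ΣF_in − (263000) = 333060 − 263000 = 70060 km³/yr.
τ = M / F = 12080 / 70060 = 0.1724 yr.

0.17 yr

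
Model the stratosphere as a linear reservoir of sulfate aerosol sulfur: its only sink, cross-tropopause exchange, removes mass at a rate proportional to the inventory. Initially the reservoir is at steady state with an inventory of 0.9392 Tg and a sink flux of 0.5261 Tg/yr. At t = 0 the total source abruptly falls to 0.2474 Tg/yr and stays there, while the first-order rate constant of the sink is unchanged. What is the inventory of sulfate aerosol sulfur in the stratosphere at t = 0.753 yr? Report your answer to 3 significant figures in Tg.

0.768 Tg

The sink rate constant is k = F₀/M₀ = 0.5261/0.9392 = 0.5602 yr⁻¹.
Solving dM/dt = F₁ − kM with M(0) = M₀ gives M(t) = F₁/k + (M₀ − F₁/k)·e^(−kt).
F₁/k = 0.2474/0.5602 = 0.44166 Tg; kt = 0.5602 × 0.753 = 0.4218, e^(−kt) = 0.6559.
M(0.753) = 0.44166 + (0.9392 − 0.44166) × 0.6559 = 0.44166 + 0.3263 = 0.76798 Tg.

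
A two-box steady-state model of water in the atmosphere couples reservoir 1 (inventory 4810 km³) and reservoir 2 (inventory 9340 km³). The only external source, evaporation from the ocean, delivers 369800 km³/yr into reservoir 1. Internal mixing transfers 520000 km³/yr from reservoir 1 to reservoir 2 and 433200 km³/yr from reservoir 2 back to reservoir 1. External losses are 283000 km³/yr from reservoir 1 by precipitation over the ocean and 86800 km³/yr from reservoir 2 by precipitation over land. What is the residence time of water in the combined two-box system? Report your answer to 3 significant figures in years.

For the system as a whole, the A↔B exchange is internal and contributes nothing to the throughput; only the external sinks remove mass.
M_total = 4810 + 9340 = 14150 km³.
ΣF_external_out = 283000 + 86800 = 369800 km³/yr.
τ = M_total / ΣF_ext = 14150 / 369800 = 0.03826 yr.

0.0383 yr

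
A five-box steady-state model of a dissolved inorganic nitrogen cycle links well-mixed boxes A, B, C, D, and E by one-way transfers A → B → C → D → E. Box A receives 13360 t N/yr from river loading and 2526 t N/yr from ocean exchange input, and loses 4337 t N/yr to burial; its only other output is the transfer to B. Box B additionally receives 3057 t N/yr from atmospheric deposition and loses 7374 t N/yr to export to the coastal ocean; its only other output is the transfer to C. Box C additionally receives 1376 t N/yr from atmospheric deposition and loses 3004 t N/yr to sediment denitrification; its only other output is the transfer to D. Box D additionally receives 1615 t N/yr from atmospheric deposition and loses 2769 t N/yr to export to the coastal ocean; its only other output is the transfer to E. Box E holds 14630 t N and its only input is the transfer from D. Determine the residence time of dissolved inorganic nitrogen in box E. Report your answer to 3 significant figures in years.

3.29 yr

Box A: F(A→B) = (13360 + 2526) − 4337 = 11549 t N/yr.
Box B: F(B→C) = (11549 + 3057) − 7374 = 7232.0 t N/yr.
Box C: F(C→D) = (7232.0 + 1376) − 3004 = 5604.0 t N/yr.
Box D: F(D→E) = (5604.0 + 1615) − 2769 = 4450.0 t N/yr.
Box E throughput = its input = 4450.0 t N/yr; τ = 14630 / 4450.0 = 3.288 yr.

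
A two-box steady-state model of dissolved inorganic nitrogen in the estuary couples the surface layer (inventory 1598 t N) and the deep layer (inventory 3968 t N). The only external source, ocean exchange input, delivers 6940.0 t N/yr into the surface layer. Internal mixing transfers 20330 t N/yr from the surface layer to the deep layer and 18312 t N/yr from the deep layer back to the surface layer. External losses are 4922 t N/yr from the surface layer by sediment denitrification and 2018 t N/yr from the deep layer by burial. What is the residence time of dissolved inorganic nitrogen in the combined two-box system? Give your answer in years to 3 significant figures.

0.802 yr

Treat the two boxes together as one reservoir: the mixing fluxes between them are internal recycling, so τ = ΣM / Σ(external losses).
M_total = 1598 + 3968 = 5566.0 t N.
ΣF_external_out = 4922 + 2018 = 6940.0 t N/yr.
τ = M_total / ΣF_ext = 5566.0 / 6940.0 = 0.8020 yr.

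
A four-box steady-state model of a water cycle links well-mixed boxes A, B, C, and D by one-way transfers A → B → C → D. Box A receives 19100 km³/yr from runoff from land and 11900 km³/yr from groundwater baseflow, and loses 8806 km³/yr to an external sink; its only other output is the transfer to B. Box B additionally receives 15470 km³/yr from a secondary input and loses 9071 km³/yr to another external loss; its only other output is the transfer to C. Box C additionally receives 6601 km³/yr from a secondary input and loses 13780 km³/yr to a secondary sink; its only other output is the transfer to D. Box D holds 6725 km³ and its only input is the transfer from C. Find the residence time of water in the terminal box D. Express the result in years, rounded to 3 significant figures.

Box A: F(A→B) = (19100 + 11900) − 8806 = 22194 km³/yr.
Box B: F(B→C) = (22194 + 15470) − 9071 = 28593 km³/yr.
Box C: F(C→D) = (28593 + 6601) − 13780 = 21414 km³/yr.
Box D throughput = its input = 21414 km³/yr; τ = 6725 / 21414 = 0.3140 yr.

0.314 yr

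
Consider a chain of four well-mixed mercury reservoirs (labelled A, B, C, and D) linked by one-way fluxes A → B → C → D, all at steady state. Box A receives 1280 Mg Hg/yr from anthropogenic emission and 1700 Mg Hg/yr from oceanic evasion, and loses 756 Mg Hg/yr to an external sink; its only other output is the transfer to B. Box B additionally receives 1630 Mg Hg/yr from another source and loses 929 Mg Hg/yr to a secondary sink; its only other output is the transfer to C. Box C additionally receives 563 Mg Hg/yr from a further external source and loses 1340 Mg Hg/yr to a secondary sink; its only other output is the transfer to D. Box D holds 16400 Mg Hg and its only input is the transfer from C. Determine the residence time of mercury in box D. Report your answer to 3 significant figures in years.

Box A: F(A→B) = (1280 + 1700) − 756 = 2224.0 Mg Hg/yr.
Box B: F(B→C) = (2224.0 + 1630) − 929 = 2925.0 Mg Hg/yr.
Box C: F(C→D) = (2925.0 + 563) − 1340 = 2148.0 Mg Hg/yr.
Box D throughput = its input = 2148.0 Mg Hg/yr; τ = 16400 / 2148.0 = 7.635 yr.

7.64 yr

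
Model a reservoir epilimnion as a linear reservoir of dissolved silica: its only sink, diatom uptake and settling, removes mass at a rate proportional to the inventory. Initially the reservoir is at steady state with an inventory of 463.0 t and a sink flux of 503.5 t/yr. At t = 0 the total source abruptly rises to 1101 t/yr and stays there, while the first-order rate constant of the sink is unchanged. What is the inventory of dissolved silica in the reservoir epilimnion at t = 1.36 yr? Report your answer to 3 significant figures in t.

887 t

τ = M₀/F₀ = 463.0/503.5 = 0.9196 yr; rate constant k = 1/τ.
New steady state M_∞ = F₁/k = F₁·τ = 1101 × 0.9196 = 1012.4 t.
M(t) = M_∞ + (M₀ − M_∞)·e^(−t/τ); t/τ = 1.36/0.9196 = 1.479, so e^(−t/τ) = 0.2279.
M(t) = 1012.4 − 549.4 × 0.2279 = 887.24 t.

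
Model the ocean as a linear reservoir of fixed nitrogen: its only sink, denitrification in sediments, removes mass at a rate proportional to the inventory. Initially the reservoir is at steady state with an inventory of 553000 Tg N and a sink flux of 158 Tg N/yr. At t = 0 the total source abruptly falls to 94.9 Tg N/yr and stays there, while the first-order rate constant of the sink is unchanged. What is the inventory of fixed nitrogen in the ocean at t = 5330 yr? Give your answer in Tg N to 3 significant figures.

The sink rate constant is k = F₀/M₀ = 158/553000 = 0.0002857 yr⁻¹.
Solving dM/dt = F₁ − kM with M(0) = M₀ gives M(t) = F₁/k + (M₀ − F₁/k)·e^(−kt).
F₁/k = 94.9/0.0002857 = 332150 Tg N; kt = 0.0002857 × 5330 = 1.523, e^(−kt) = 0.2181.
M(5330) = 332150 + (553000 − 332150) × 0.2181 = 332150 + 48160 = 380310 Tg N.

380000 Tg N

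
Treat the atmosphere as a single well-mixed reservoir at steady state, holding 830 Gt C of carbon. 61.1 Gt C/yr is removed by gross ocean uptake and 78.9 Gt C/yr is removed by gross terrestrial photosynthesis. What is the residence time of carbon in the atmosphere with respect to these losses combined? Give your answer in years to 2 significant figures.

Total removal = 61.10 + 78.90 = 140.00 Gt C/yr.
τ = M / ΣF_out = 830 / 140.00 = 5.929 yr.

5.9 yr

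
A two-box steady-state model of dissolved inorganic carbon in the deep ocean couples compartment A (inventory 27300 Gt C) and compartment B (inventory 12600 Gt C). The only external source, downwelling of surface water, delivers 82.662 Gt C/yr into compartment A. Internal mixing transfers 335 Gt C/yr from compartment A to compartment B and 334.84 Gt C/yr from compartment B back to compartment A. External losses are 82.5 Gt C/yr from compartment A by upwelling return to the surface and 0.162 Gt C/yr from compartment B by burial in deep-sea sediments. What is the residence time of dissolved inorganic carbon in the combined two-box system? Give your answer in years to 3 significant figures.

483 yr

Residence time in the combined system uses the total inventory and the total *external* removal — internal exchanges between the two boxes cancel.
M_total = 27300 + 12600 = 39900 Gt C.
ΣF_external_out = 82.5 + 0.162 = 82.662 Gt C/yr.
τ = M_total / ΣF_ext = 39900 / 82.662 = 482.7 yr.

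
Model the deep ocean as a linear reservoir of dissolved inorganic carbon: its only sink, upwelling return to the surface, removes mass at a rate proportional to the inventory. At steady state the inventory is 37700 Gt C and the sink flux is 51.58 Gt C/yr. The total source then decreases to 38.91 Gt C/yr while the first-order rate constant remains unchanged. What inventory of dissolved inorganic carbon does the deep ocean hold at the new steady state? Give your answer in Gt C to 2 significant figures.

Rate constant k = F/M = 51.58 / 37700 = 0.001368 yr⁻¹.
At the new steady state, source = k·M_new ⇒ M_new = 38.91 / 0.001368 = 28440 Gt C.
(Equivalently M_new = M × F_new/F_old = 37700 × 38.91/51.58.)

28000 Gt C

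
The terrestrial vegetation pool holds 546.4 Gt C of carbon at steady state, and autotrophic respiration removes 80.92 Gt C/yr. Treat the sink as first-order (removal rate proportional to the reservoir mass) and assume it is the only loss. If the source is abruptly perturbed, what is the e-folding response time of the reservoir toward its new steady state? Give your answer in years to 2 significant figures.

6.8 yr

For a linear reservoir the response time equals the residence time τ = M/F.
τ = 546.4 / 80.92 = 6.752 yr.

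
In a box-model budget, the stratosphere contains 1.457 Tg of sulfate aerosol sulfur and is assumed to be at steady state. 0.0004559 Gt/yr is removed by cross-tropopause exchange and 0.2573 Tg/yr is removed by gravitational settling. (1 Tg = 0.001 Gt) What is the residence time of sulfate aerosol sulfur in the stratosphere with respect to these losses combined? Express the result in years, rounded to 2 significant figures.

2.0 yr

Convert the cross-tropopause exchange flux: 0.0004559 Gt/yr = 0.4559 Tg/yr.
Total removal = 0.4559 + 0.2573 = 0.71320 Tg/yr.
τ = M / ΣF_out = 1.457 / 0.71320 = 2.043 yr.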